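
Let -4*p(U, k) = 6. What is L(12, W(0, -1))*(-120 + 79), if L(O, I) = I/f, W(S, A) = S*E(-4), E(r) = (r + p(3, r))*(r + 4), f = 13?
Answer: 0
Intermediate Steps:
p(U, k) = -3/2 (p(U, k) = -¼*6 = -3/2)
E(r) = (4 + r)*(-3/2 + r) (E(r) = (r - 3/2)*(r + 4) = (-3/2 + r)*(4 + r) = (4 + r)*(-3/2 + r))
W(S, A) = 0 (W(S, A) = S*(-6 + (-4)² + (5/2)*(-4)) = S*(-6 + 16 - 10) = S*0 = 0)
L(O, I) = I/13
L(12, W(0, -1))*(-120 + 79) = ((1/13)*0)*(-120 + 79) = 0*(-41) = 0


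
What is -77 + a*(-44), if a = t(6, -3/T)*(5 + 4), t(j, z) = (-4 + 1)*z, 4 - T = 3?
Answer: -3641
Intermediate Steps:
T = 1 (T = 4 - 1*3 = 4 - 3 = 1)
t(j, z) = -3*z
a = 81 (a = (-(-9)/1)*(5 + 4) = -(-9)*9 = -3*(-3)*9 = 9*9 = 81)
-77 + a*(-44) = -77 + 81*(-44) = -77 - 3564 = -3641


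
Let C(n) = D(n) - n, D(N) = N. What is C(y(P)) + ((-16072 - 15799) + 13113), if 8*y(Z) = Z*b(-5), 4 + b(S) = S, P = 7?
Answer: -18758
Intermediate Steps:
b(S) = -4 + S
y(Z) = -9*Z/8 (y(Z) = (Z*(-4 - 5))/8 = (Z*(-9))/8 = (-9*Z)/8 = -9*Z/8)
C(n) = 0 (C(n) = n - n = 0)
C(y(P)) + ((-16072 - 15799) + 13113) = 0 + ((-16072 - 15799) + 13113) = 0 + (-31871 + 13113) = 0 - 18758 = -18758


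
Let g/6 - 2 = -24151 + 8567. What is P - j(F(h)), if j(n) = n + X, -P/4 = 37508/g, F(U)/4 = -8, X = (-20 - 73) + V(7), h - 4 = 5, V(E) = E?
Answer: 2795522/23373 ≈ 119.60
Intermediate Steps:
g = -93492 (g = 12 + 6*(-24151 + 8567) = 12 + 6*(-15584) = 12 - 93504 = -93492)
h = 9 (h = 4 + 5 = 9)
X = -86 (X = (-20 - 73) + 7 = -93 + 7 = -86)
F(U) = -32 (F(U) = 4*(-8) = -32)
P = 37508/23373 (P = -150032/(-93492) = -150032*(-1)/93492 = -4*(-9377/23373) = 37508/23373 ≈ 1.6048)
j(n) = -86 + n (j(n) = n - 86 = -86 + n)
P - j(F(h)) = 37508/23373 - (-86 - 32) = 37508/23373 - 1*(-118) = 37508/23373 + 118 = 2795522/23373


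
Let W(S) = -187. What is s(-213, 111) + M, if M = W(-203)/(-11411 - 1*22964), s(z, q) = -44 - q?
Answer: -484358/3125 ≈ -154.99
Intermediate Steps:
M = 17/3125 (M = -187/(-11411 - 1*22964) = -187/(-11411 - 22964) = -187/(-34375) = -187*(-1/34375) = 17/3125 ≈ 0.0054400)
s(-213, 111) + M = (-44 - 1*111) + 17/3125 = (-44 - 111) + 17/3125 = -155 + 17/3125 = -484358/3125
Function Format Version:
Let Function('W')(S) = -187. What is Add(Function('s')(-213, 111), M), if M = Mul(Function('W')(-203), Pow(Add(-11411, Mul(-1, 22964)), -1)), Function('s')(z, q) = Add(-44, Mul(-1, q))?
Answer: Rational(-484358, 3125) ≈ -154.99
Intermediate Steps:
M = Rational(17, 3125) (M = Mul(-187, Pow(Add(-11411, Mul(-1, 22964)), -1)) = Mul(-187, Pow(Add(-11411, -22964), -1)) = Mul(-187, Pow(-34375, -1)) = Mul(-187, Rational(-1, 34375)) = Rational(17, 3125) ≈ 0.0054400)
Add(Function('s')(-213, 111), M) = Add(Add(-44, Mul(-1, 111)), Rational(17, 3125)) = Add(Add(-44, -111), Rational(17, 3125)) = Add(-155, Rational(17, 3125)) = Rational(-484358, 3125)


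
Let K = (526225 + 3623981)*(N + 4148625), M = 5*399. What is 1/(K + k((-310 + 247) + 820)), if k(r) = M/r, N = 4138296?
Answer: 757/26035068946586577 ≈ 2.9076e-14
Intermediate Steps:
M = 1995
k(r) = 1995/r
K = 34392429255726 (K = (526225 + 3623981)*(4138296 + 4148625) = 4150206*8286921 = 34392429255726)
1/(K + k((-310 + 247) + 820)) = 1/(34392429255726 + 1995/((-310 + 247) + 820)) = 1/(34392429255726 + 1995/(-63 + 820)) = 1/(34392429255726 + 1995/757) = 1/(26035068946586577/757) = 757/26035068946586577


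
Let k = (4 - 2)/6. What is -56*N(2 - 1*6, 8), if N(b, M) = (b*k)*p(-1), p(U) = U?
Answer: -224/3 ≈ -74.667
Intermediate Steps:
k = ⅓ (k = 2*(⅙) = ⅓ ≈ 0.33333)
N(b, M) = -b/3 (N(b, M) = (b*(⅓))*(-1) = (b/3)*(-1) = -b/3)
-56*N(2 - 1*6, 8) = -(-56)*(2 - 1*6)/3 = -(-56)*(2 - 6)/3 = -(-56)*(-4)/3 = -56*4/3 = -224/3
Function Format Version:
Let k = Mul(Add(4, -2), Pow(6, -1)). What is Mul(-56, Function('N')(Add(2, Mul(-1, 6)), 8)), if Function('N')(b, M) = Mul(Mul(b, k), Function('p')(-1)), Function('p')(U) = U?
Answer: Rational(-224, 3) ≈ -74.667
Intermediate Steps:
k = Rational(1, 3) (k = Mul(2, Rational(1, 6)) = Rational(1, 3) ≈ 0.33333)
Function('N')(b, M) = Mul(Rational(-1, 3), b) (Function('N')(b, M) = Mul(Mul(b, Rational(1, 3)), -1) = Mul(Mul(Rational(1, 3), b), -1) = Mul(Rational(-1, 3), b))
Mul(-56, Function('N')(Add(2, Mul(-1, 6)), 8)) = Mul(-56, Mul(Rational(-1, 3), Add(2, Mul(-1, 6)))) = Mul(-56, Mul(Rational(-1, 3), Add(2, -6))) = Mul(-56, Mul(Rational(-1, 3), -4)) = Mul(-56, Rational(4, 3)) = Rational(-224, 3)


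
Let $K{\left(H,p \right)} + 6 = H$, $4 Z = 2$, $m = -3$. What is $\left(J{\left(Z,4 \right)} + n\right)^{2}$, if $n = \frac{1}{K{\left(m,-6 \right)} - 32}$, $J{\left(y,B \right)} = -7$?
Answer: $\frac{82944}{1681} \approx 49.342$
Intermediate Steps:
$Z = \frac{1}{2}$ ($Z = \frac{1}{4} \cdot 2 = \frac{1}{2} \approx 0.5$)
$K{\left(H,p \right)} = -6 + H$
$n = - \frac{1}{41}$ ($n = \frac{1}{\left(-6 - 3\right) - 32} = \frac{1}{-9 - 32} = \frac{1}{-41} = - \frac{1}{41} \approx -0.02439$)
$\left(J{\left(Z,4 \right)} + n\right)^{2} = \left(-7 - \frac{1}{41}\right)^{2} = \left(- \frac{288}{41}\right)^{2} = \frac{82944}{1681}$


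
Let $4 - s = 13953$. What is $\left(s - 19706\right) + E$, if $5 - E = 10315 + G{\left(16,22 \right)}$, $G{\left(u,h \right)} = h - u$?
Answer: $-43971$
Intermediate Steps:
$s = -13949$ ($s = 4 - 13953 = -13949$)
$E = -10316$ ($E = 5 - \left(10315 + \left(22 - 16\right)\right) = 5 - \left(10315 + 6\right) = 5 - 10321 = -10316$)
$\left(s - 19706\right) + E = \left(-13949 - 19706\right) - 10316 = -33655 - 10316 = -43971$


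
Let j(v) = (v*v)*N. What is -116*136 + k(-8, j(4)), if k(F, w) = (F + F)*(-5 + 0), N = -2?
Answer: -15696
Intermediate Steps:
j(v) = -2*v² (j(v) = (v*v)*(-2) = v²*(-2) = -2*v²)
k(F, w) = -10*F (k(F, w) = (2*F)*(-5) = -10*F)
-116*136 + k(-8, j(4)) = -116*136 - 10*(-8) = -15776 + 80 = -15696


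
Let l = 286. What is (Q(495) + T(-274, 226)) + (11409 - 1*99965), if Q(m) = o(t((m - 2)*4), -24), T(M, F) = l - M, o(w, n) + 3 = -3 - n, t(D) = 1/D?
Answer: -87978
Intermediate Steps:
o(w, n) = -6 - n (o(w, n) = -3 + (-3 - n) = -6 - n)
T(M, F) = 286 - M
Q(m) = 18 (Q(m) = -6 - 1*(-24) = -6 + 24 = 18)
(Q(495) + T(-274, 226)) + (11409 - 1*99965) = (18 + (286 - 1*(-274))) + (11409 - 1*99965) = (18 + (286 + 274)) + (11409 - 99965) = (18 + 560) - 88556 = 578 - 88556 = -87978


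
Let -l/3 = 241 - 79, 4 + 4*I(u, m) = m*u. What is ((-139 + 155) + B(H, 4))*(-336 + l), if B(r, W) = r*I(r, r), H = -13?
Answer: 855291/2 ≈ 4.2765e+5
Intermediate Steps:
I(u, m) = -1 + m*u/4 (I(u, m) = -1 + (m*u)/4 = -1 + m*u/4)
B(r, W) = r*(-1 + r**2/4) (B(r, W) = r*(-1 + r*r/4) = r*(-1 + r**2/4))
l = -486 (l = -3*(241 - 79) = -3*162 = -486)
((-139 + 155) + B(H, 4))*(-336 + l) = ((-139 + 155) + (-1*(-13) + (1/4)*(-13)**3))*(-336 - 486) = (16 + (13 + (1/4)*(-2197)))*(-822) = (16 + (13 - 2197/4))*(-822) = (16 - 2145/4)*(-822) = -2081/4*(-822) = 855291/2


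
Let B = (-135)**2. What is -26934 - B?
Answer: -45159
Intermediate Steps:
B = 18225
-26934 - B = -26934 - 1*18225 = -26934 - 18225 = -45159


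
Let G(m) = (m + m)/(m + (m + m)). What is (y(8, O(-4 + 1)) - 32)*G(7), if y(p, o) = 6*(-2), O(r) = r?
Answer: -88/3 ≈ -29.333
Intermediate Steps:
y(p, o) = -12
G(m) = 2/3 (G(m) = (2*m)/(m + 2*m) = (2*m)/((3*m)) = (2*m)*(1/(3*m)) = 2/3)
(y(8, O(-4 + 1)) - 32)*G(7) = (-12 - 32)*(2/3) = -44*2/3 = -88/3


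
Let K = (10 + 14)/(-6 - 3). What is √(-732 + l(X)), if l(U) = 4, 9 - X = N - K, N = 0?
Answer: 2*I*√182 ≈ 26.981*I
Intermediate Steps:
K = -8/3 (K = 24/(-9) = 24*(-⅑) = -8/3 ≈ -2.6667)
X = 19/3 (X = 9 - (0 - 1*(-8/3)) = 9 - (0 + 8/3) = 9 - 1*8/3 = 9 - 8/3 = 19/3 ≈ 6.3333)
√(-732 + l(X)) = √(-732 + 4) = √(-728) = 2*I*√182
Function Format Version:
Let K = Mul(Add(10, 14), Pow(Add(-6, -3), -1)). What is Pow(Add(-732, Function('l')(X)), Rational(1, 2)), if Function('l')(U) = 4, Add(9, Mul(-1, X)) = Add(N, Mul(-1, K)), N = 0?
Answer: Mul(2, I, Pow(182, Rational(1, 2))) ≈ Mul(26.981, I)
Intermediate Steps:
K = Rational(-8, 3) (K = Mul(24, Pow(-9, -1)) = Mul(24, Rational(-1, 9)) = Rational(-8, 3) ≈ -2.6667)
X = Rational(19, 3) (X = Add(9, Mul(-1, Add(0, Mul(-1, Rational(-8, 3))))) = Add(9, Mul(-1, Add(0, Rational(8, 3)))) = Add(9, Mul(-1, Rational(8, 3))) = Add(9, Rational(-8, 3)) = Rational(19, 3) ≈ 6.3333)
Pow(Add(-732, Function('l')(X)), Rational(1, 2)) = Pow(Add(-732, 4), Rational(1, 2)) = Pow(-728, Rational(1, 2)) = Mul(2, I, Pow(182, Rational(1, 2)))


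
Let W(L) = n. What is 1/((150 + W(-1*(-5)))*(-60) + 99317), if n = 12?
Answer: 1/89597 ≈ 1.1161e-5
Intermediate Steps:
W(L) = 12
1/((150 + W(-1*(-5)))*(-60) + 99317) = 1/((150 + 12)*(-60) + 99317) = 1/(162*(-60) + 99317) = 1/(-9720 + 99317) = 1/89597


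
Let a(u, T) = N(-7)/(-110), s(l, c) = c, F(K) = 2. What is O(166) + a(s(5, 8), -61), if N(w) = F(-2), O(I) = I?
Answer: 9129/55 ≈ 165.98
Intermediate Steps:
N(w) = 2
a(u, T) = -1/55 (a(u, T) = 2/(-110) = 2*(-1/110) = -1/55)
O(166) + a(s(5, 8), -61) = 166 - 1/55 = 9129/55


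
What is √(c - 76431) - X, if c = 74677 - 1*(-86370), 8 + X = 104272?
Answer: -104264 + 2*√21154 ≈ -1.0397e+5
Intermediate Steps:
X = 104264 (X = -8 + 104272 = 104264)
c = 161047 (c = 74677 + 86370 = 161047)
√(c - 76431) - X = √(161047 - 76431) - 1*104264 = √84616 - 104264 = 2*√21154 - 104264 = -104264 + 2*√21154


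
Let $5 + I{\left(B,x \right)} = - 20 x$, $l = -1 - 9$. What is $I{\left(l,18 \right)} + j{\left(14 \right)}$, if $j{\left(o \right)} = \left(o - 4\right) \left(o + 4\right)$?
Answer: $-185$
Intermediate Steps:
$l = -10$ ($l = -1 - 9 = -10$)
$j{\left(o \right)} = \left(-4 + o\right) \left(4 + o\right)$
$I{\left(B,x \right)} = -5 - 20 x$
$I{\left(l,18 \right)} + j{\left(14 \right)} = \left(-5 - 360\right) - \left(16 - 14^{2}\right) = \left(-5 - 360\right) + \left(-16 + 196\right) = -365 + 180 = -185$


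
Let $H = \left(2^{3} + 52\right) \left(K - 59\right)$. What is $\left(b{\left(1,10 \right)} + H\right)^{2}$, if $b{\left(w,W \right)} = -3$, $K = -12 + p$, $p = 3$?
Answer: $16670889$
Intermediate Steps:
$K = -9$ ($K = -12 + 3 = -9$)
$H = -4080$ ($H = \left(2^{3} + 52\right) \left(-9 - 59\right) = \left(8 + 52\right) \left(-68\right) = 60 \left(-68\right) = -4080$)
$\left(b{\left(1,10 \right)} + H\right)^{2} = \left(-3 - 4080\right)^{2} = \left(-4083\right)^{2} = 16670889$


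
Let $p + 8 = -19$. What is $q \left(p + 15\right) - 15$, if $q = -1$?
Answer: $-3$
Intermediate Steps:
$p = -27$ ($p = -8 - 19 = -27$)
$q \left(p + 15\right) - 15 = - (-27 + 15) - 15 = \left(-1\right) \left(-12\right) - 15 = 12 - 15 = -3$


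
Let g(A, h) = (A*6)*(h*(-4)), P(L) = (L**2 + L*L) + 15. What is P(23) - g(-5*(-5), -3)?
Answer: -727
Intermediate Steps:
P(L) = 15 + 2*L**2 (P(L) = (L**2 + L**2) + 15 = 2*L**2 + 15 = 15 + 2*L**2)
g(A, h) = -24*A*h (g(A, h) = (6*A)*(-4*h) = -24*A*h)
P(23) - g(-5*(-5), -3) = (15 + 2*23**2) - (-24)*(-5*(-5))*(-3) = (15 + 2*529) - (-24)*25*(-3) = (15 + 1058) - 1*1800 = 1073 - 1800 = -727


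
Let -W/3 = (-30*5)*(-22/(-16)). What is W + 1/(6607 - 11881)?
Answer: 6526573/10548 ≈ 618.75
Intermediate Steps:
W = 2475/4 (W = -3*(-30*5)*(-22/(-16)) = -(-450)*(-22*(-1/16)) = -(-450)*11/8 = -3*(-825/4) = 2475/4 ≈ 618.75)
W + 1/(6607 - 11881) = 2475/4 + 1/(6607 - 11881) = 2475/4 + 1/(-5274) = 2475/4 - 1/5274 = 6526573/10548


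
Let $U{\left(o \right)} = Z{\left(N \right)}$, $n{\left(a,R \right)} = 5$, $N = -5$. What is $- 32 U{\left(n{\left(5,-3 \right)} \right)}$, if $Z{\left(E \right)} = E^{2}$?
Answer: $-800$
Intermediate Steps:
$U{\left(o \right)} = 25$ ($U{\left(o \right)} = \left(-5\right)^{2} = 25$)
$- 32 U{\left(n{\left(5,-3 \right)} \right)} = \left(-32\right) 25 = -800$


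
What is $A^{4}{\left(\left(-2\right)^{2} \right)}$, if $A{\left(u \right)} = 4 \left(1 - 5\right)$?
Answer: $65536$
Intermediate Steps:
$A{\left(u \right)} = -16$ ($A{\left(u \right)} = 4 \left(-4\right) = -16$)
$A^{4}{\left(\left(-2\right)^{2} \right)} = \left(-16\right)^{4} = 65536$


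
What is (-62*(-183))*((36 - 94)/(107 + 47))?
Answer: -329034/77 ≈ -4273.2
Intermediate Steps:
(-62*(-183))*((36 - 94)/(107 + 47)) = 11346*(-58/154) = 11346*(-58*1/154) = 11346*(-29/77) = -329034/77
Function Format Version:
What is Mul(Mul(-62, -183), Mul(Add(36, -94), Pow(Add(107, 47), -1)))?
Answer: Rational(-329034, 77) ≈ -4273.2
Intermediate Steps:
Mul(Mul(-62, -183), Mul(Add(36, -94), Pow(Add(107, 47), -1))) = Mul(11346, Mul(-58, Pow(154, -1))) = Mul(11346, Mul(-58, Rational(1, 154))) = Mul(11346, Rational(-29, 77)) = Rational(-329034, 77)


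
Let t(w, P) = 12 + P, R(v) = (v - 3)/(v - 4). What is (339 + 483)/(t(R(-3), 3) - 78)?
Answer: -274/21 ≈ -13.048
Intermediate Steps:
R(v) = (-3 + v)/(-4 + v)
(339 + 483)/(t(R(-3), 3) - 78) = (339 + 483)/((12 + 3) - 78) = 822/(15 - 78) = 822/(-63) = 822*(-1/63) = -274/21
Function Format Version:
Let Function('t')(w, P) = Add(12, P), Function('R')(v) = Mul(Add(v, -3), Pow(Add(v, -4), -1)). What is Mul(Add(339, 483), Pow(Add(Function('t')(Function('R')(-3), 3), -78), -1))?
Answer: Rational(-274, 21) ≈ -13.048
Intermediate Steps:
Function('R')(v) = Mul(Pow(Add(-4, v), -1), Add(-3, v)) (Function('R')(v) = Mul(Add(-3, v), Pow(Add(-4, v), -1)) = Mul(Pow(Add(-4, v), -1), Add(-3, v)))
Mul(Add(339, 483), Pow(Add(Function('t')(Function('R')(-3), 3), -78), -1)) = Mul(Add(339, 483), Pow(Add(Add(12, 3), -78), -1)) = Mul(822, Pow(Add(15, -78), -1)) = Mul(822, Pow(-63, -1)) = Mul(822, Rational(-1, 63)) = Rational(-274, 21)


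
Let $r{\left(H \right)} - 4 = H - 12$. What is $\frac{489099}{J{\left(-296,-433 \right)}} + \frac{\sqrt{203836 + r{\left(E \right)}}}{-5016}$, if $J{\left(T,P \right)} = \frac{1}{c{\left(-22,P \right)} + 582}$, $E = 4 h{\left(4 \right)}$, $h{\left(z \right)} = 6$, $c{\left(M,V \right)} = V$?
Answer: $72875751 - \frac{\sqrt{50963}}{2508} \approx 7.2876 \cdot 10^{7}$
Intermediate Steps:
$E = 24$ ($E = 4 \cdot 6 = 24$)
$r{\left(H \right)} = -8 + H$ ($r{\left(H \right)} = 4 + \left(H - 12\right) = 4 + \left(-12 + H\right) = -8 + H$)
$J{\left(T,P \right)} = \frac{1}{582 + P}$ ($J{\left(T,P \right)} = \frac{1}{P + 582} = \frac{1}{582 + P}$)
$\frac{489099}{J{\left(-296,-433 \right)}} + \frac{\sqrt{203836 + r{\left(E \right)}}}{-5016} = \frac{489099}{\frac{1}{582 - 433}} + \frac{\sqrt{203836 + \left(-8 + 24\right)}}{-5016} = \frac{489099}{\frac{1}{149}} + \sqrt{203836 + 16} \left(- \frac{1}{5016}\right) = 489099 \frac{1}{\frac{1}{149}} + \sqrt{203852} \left(- \frac{1}{5016}\right) = 489099 \cdot 149 + 2 \sqrt{50963} \left(- \frac{1}{5016}\right) = 72875751 - \frac{\sqrt{50963}}{2508}$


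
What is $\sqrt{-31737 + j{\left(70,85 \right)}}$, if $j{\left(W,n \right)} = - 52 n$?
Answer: $i \sqrt{36157} \approx 190.15 i$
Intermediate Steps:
$\sqrt{-31737 + j{\left(70,85 \right)}} = \sqrt{-31737 - 4420} = \sqrt{-36157} = i \sqrt{36157}$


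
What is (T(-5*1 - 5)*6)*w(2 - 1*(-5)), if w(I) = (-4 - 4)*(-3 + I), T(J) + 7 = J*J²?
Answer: 193344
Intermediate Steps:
T(J) = -7 + J³ (T(J) = -7 + J*J² = -7 + J³)
w(I) = 24 - 8*I (w(I) = -8*(-3 + I) = 24 - 8*I)
(T(-5*1 - 5)*6)*w(2 - 1*(-5)) = ((-7 + (-5*1 - 5)³)*6)*(24 - 8*(2 - 1*(-5))) = ((-7 + (-5 - 5)³)*6)*(24 - 8*(2 + 5)) = ((-7 + (-10)³)*6)*(24 - 8*7) = ((-7 - 1000)*6)*(24 - 56) = -1007*6*(-32) = -6042*(-32) = 193344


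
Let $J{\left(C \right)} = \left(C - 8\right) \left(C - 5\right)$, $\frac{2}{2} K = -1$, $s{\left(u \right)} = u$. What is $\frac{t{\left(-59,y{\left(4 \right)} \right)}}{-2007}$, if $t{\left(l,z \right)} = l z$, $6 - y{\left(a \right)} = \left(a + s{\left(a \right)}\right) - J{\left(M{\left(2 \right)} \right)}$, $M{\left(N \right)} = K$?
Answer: $\frac{3068}{2007} \approx 1.5287$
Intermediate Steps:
$K = -1$
$M{\left(N \right)} = -1$
$J{\left(C \right)} = \left(-8 + C\right) \left(-5 + C\right)$ ($J{\left(C \right)} = \left(C - 8\right) \left(-5 + C\right) = \left(-8 + C\right) \left(-5 + C\right)$)
$y{\left(a \right)} = 60 - 2 a$ ($y{\left(a \right)} = 6 - \left(\left(a + a\right) - \left(40 + \left(-1\right)^{2} - -13\right)\right) = 6 - \left(2 a - \left(40 + 1 + 13\right)\right) = 6 - \left(2 a - 54\right) = 6 - \left(-54 + 2 a\right) = 60 - 2 a$)
$\frac{t{\left(-59,y{\left(4 \right)} \right)}}{-2007} = \frac{\left(-59\right) \left(60 - 8\right)}{-2007} = - 59 \left(60 - 8\right) \left(- \frac{1}{2007}\right) = \left(-59\right) 52 \left(- \frac{1}{2007}\right) = \left(-3068\right) \left(- \frac{1}{2007}\right) = \frac{3068}{2007}$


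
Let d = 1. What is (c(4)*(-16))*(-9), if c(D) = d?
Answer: 144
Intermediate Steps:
c(D) = 1
(c(4)*(-16))*(-9) = (1*(-16))*(-9) = -16*(-9) = 144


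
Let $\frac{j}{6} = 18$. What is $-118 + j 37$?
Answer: $3878$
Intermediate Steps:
$j = 108$ ($j = 6 \cdot 18 = 108$)
$-118 + j 37 = -118 + 108 \cdot 37 = -118 + 3996 = 3878$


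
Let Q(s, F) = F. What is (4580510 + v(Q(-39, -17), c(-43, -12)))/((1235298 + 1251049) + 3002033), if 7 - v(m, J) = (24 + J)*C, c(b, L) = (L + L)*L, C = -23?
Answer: 1529231/1829460 ≈ 0.83589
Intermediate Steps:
c(b, L) = 2*L**2 (c(b, L) = (2*L)*L = 2*L**2)
v(m, J) = 559 + 23*J (v(m, J) = 7 - (24 + J)*(-23) = 7 - (-552 - 23*J) = 7 + (552 + 23*J) = 559 + 23*J)
(4580510 + v(Q(-39, -17), c(-43, -12)))/((1235298 + 1251049) + 3002033) = (4580510 + (559 + 23*(2*(-12)**2)))/((1235298 + 1251049) + 3002033) = (4580510 + (559 + 23*(2*144)))/(2486347 + 3002033) = (4580510 + (559 + 23*288))/5488380 = (4580510 + (559 + 6624))*(1/5488380) = (4580510 + 7183)*(1/5488380) = 4587693*(1/5488380) = 1529231/1829460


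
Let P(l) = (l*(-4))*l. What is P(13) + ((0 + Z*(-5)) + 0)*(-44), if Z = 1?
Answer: -456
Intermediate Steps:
P(l) = -4*l**2 (P(l) = (-4*l)*l = -4*l**2)
P(13) + ((0 + Z*(-5)) + 0)*(-44) = -4*13**2 + ((0 + 1*(-5)) + 0)*(-44) = -4*169 + ((0 - 5) + 0)*(-44) = -676 + (-5 + 0)*(-44) = -676 - 5*(-44) = -676 + 220 = -456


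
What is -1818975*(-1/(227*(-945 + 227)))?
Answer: -1818975/162986 ≈ -11.160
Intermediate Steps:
-1818975*(-1/(227*(-945 + 227))) = -1818975/((-227*(-718))) = -1818975/162986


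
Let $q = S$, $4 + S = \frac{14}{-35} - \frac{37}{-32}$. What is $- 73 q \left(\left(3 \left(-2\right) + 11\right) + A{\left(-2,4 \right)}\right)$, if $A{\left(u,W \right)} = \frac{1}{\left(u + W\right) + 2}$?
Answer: $\frac{795627}{640} \approx 1243.2$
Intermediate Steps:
$A{\left(u,W \right)} = \frac{1}{2 + W + u}$ ($A{\left(u,W \right)} = \frac{1}{\left(W + u\right) + 2} = \frac{1}{2 + W + u}$)
$S = - \frac{519}{160}$ ($S = -4 + \left(\frac{14}{-35} - \frac{37}{-32}\right) = -4 + \left(14 \left(- \frac{1}{35}\right) - - \frac{37}{32}\right) = -4 + \left(- \frac{2}{5} + \frac{37}{32}\right) = -4 + \frac{121}{160} = - \frac{519}{160} \approx -3.2438$)
$q = - \frac{519}{160} \approx -3.2438$
$- 73 q \left(\left(3 \left(-2\right) + 11\right) + A{\left(-2,4 \right)}\right) = \left(-73\right) \left(- \frac{519}{160}\right) \left(\left(3 \left(-2\right) + 11\right) + \frac{1}{2 + 4 - 2}\right) = \frac{37887 \left(\left(-6 + 11\right) + \frac{1}{4}\right)}{160} = \frac{37887 \left(5 + \frac{1}{4}\right)}{160} = \frac{37887}{160} \cdot \frac{21}{4} = \frac{795627}{640}$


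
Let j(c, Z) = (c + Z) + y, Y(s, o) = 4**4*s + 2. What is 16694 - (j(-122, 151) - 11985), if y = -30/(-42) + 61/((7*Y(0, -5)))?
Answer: 401029/14 ≈ 28645.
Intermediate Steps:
Y(s, o) = 2 + 256*s (Y(s, o) = 256*s + 2 = 2 + 256*s)
y = 71/14 (y = -30/(-42) + 61/((7*(2 + 256*0))) = -30*(-1/42) + 61/((7*(2 + 0))) = 5/7 + 61/((7*2)) = 5/7 + 61/14 = 71/14 ≈ 5.0714)
j(c, Z) = 71/14 + Z + c (j(c, Z) = (c + Z) + 71/14 = (Z + c) + 71/14 = 71/14 + Z + c)
16694 - (j(-122, 151) - 11985) = 16694 - ((71/14 + 151 - 122) - 11985) = 16694 - (477/14 - 11985) = 16694 - 1*(-167313/14) = 16694 + 167313/14 = 401029/14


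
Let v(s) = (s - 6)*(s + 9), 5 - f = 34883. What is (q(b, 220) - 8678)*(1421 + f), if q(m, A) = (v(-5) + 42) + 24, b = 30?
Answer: 289603792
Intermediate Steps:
f = -34878 (f = 5 - 1*34883 = 5 - 34883 = -34878)
v(s) = (-6 + s)*(9 + s)
q(m, A) = 22 (q(m, A) = ((-54 + (-5)**2 + 3*(-5)) + 42) + 24 = ((-54 + 25 - 15) + 42) + 24 = (-44 + 42) + 24 = -2 + 24 = 22)
(q(b, 220) - 8678)*(1421 + f) = (22 - 8678)*(1421 - 34878) = -8656*(-33457) = 289603792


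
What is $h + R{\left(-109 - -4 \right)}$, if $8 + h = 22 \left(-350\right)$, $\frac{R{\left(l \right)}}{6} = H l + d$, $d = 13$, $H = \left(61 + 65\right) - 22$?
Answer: $-73150$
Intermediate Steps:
$H = 104$ ($H = 126 - 22 = 104$)
$R{\left(l \right)} = 78 + 624 l$ ($R{\left(l \right)} = 6 \left(104 l + 13\right) = 6 \left(13 + 104 l\right) = 78 + 624 l$)
$h = -7708$ ($h = -8 + 22 \left(-350\right) = -8 - 7700 = -7708$)
$h + R{\left(-109 - -4 \right)} = -7708 + \left(78 + 624 \left(-109 - -4\right)\right) = -7708 + \left(78 + 624 \left(-109 + 4\right)\right) = -7708 + \left(78 + 624 \left(-105\right)\right) = -7708 + \left(78 - 65520\right) = -7708 - 65442 = -73150$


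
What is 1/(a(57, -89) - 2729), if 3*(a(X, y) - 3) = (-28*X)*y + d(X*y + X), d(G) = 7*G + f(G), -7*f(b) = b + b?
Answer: 7/233770 ≈ 2.9944e-5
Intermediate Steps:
f(b) = -2*b/7 (f(b) = -(b + b)/7 = -2*b/7)
d(G) = 47*G/7 (d(G) = 7*G - 2*G/7 = 47*G/7)
a(X, y) = 3 + 47*X/21 - 149*X*y/21 (a(X, y) = 3 + ((-28*X)*y + 47*(X*y + X)/7)/3 = 3 + (-28*X*y + 47*(X + X*y)/7)/3 = 3 + (-28*X*y + (47*X/7 + 47*X*y/7))/3 = 3 + (47*X/7 - 149*X*y/7)/3 = 3 + (47*X/21 - 149*X*y/21) = 3 + 47*X/21 - 149*X*y/21)
1/(a(57, -89) - 2729) = 1/((3 + (47/21)*57 - 149/21*57*(-89)) - 2729) = 1/((3 + 893/7 + 251959/7) - 2729) = 1/(252873/7 - 2729) = 1/(233770/7) = 7/233770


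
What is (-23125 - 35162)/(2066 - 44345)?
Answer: 19429/14093 ≈ 1.3786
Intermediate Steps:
(-23125 - 35162)/(2066 - 44345) = -58287/(-42279) = -58287*(-1/42279) = 19429/14093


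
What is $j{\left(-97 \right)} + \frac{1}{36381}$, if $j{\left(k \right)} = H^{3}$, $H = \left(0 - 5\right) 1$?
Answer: $- \frac{4547624}{36381} \approx -125.0$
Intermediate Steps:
$H = -5$ ($H = \left(0 - 5\right) 1 = \left(-5\right) 1 = -5$)
$j{\left(k \right)} = -125$ ($j{\left(k \right)} = \left(-5\right)^{3} = -125$)
$j{\left(-97 \right)} + \frac{1}{36381} = -125 + \frac{1}{36381} = - \frac{4547624}{36381}$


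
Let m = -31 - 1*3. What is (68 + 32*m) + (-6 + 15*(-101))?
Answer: -2541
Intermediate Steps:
m = -34 (m = -31 - 3 = -34)
(68 + 32*m) + (-6 + 15*(-101)) = (68 + 32*(-34)) + (-6 + 15*(-101)) = (68 - 1088) + (-6 - 1515) = -1020 - 1521 = -2541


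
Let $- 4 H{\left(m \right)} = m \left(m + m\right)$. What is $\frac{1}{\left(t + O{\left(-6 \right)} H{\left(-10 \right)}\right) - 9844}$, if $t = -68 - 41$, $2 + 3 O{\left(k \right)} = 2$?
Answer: $- \frac{1}{9953} \approx -0.00010047$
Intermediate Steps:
$O{\left(k \right)} = 0$ ($O{\left(k \right)} = - \frac{2}{3} + \frac{1}{3} \cdot 2 = - \frac{2}{3} + \frac{2}{3} = 0$)
$H{\left(m \right)} = - \frac{m^{2}}{2}$ ($H{\left(m \right)} = - \frac{m \left(m + m\right)}{4} = - \frac{m 2 m}{4} = - \frac{2 m^{2}}{4} = - \frac{m^{2}}{2}$)
$t = -109$
$\frac{1}{\left(t + O{\left(-6 \right)} H{\left(-10 \right)}\right) - 9844} = \frac{1}{\left(-109 + 0 \left(- \frac{\left(-10\right)^{2}}{2}\right)\right) - 9844} = \frac{1}{\left(-109 + 0 \left(\left(- \frac{1}{2}\right) 100\right)\right) - 9844} = \frac{1}{\left(-109 + 0 \left(-50\right)\right) - 9844} = \frac{1}{\left(-109 + 0\right) - 9844} = \frac{1}{-109 - 9844} = \frac{1}{-9953} = - \frac{1}{9953}$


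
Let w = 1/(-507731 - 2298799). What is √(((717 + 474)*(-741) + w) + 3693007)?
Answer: √22137025167591261870/2806530 ≈ 1676.4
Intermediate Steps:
w = -1/2806530 (w = 1/(-2806530) = -1/2806530 ≈ -3.5631e-7)
√(((717 + 474)*(-741) + w) + 3693007) = √(((717 + 474)*(-741) - 1/2806530) + 3693007) = √((1191*(-741) - 1/2806530) + 3693007) = √((-882531 - 1/2806530) + 3693007) = √(-2476849727431/2806530 + 3693007) = √(7887685208279/2806530) = √22137025167591261870/2806530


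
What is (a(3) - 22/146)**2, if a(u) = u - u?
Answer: 121/5329 ≈ 0.022706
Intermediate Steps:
a(u) = 0
(a(3) - 22/146)**2 = (0 - 22/146)**2 = (0 - 22*1/146)**2 = (0 - 11/73)**2 = (-11/73)**2 = 121/5329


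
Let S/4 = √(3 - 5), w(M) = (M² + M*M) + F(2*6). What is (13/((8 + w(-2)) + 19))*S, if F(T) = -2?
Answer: 52*I*√2/33 ≈ 2.2285*I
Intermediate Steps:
w(M) = -2 + 2*M² (w(M) = (M² + M*M) - 2 = (M² + M²) - 2 = 2*M² - 2 = -2 + 2*M²)
S = 4*I*√2 (S = 4*√(3 - 5) = 4*√(-2) = 4*(I*√2) = 4*I*√2 ≈ 5.6569*I)
(13/((8 + w(-2)) + 19))*S = (13/((8 + (-2 + 2*(-2)²)) + 19))*(4*I*√2) = (13/((8 + (-2 + 2*4)) + 19))*(4*I*√2) = (13/((8 + (-2 + 8)) + 19))*(4*I*√2) = (13/((8 + 6) + 19))*(4*I*√2) = (13/(14 + 19))*(4*I*√2) = (13/33)*(4*I*√2) = ((1/33)*13)*(4*I*√2) = 13*(4*I*√2)/33 = 52*I*√2/33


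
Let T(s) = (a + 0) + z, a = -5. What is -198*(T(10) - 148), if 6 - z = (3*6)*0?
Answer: 29106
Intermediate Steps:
z = 6 (z = 6 - 3*6*0 = 6 - 18*0 = 6 - 1*0 = 6 + 0 = 6)
T(s) = 1 (T(s) = (-5 + 0) + 6 = -5 + 6 = 1)
-198*(T(10) - 148) = -198*(1 - 148) = -198*(-147) = 29106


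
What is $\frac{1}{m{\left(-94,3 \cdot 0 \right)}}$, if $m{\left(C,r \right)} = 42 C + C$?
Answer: $- \frac{1}{4042} \approx -0.0002474$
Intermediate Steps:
$m{\left(C,r \right)} = 43 C$
$\frac{1}{m{\left(-94,3 \cdot 0 \right)}} = \frac{1}{43 \left(-94\right)} = \frac{1}{-4042} = - \frac{1}{4042}$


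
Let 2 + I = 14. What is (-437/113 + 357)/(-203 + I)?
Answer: -39904/21583 ≈ -1.8489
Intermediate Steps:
I = 12 (I = -2 + 14 = 12)
(-437/113 + 357)/(-203 + I) = (-437/113 + 357)/(-203 + 12) = (-437*1/113 + 357)/(-191) = (-437/113 + 357)*(-1/191) = (39904/113)*(-1/191) = -39904/21583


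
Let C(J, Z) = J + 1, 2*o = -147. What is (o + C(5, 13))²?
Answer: 18225/4 ≈ 4556.3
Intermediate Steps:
o = -147/2 (o = (½)*(-147) = -147/2 ≈ -73.500)
C(J, Z) = 1 + J
(o + C(5, 13))² = (-147/2 + (1 + 5))² = (-147/2 + 6)² = (-135/2)² = 18225/4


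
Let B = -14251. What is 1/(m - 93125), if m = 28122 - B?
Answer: -1/50752 ≈ -1.9704e-5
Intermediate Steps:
m = 42373 (m = 28122 - 1*(-14251) = 28122 + 14251 = 42373)
1/(m - 93125) = 1/(42373 - 93125) = 1/(-50752) = -1/50752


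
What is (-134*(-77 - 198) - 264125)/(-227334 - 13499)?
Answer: 227275/240833 ≈ 0.94370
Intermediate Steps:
(-134*(-77 - 198) - 264125)/(-227334 - 13499) = (-134*(-275) - 264125)/(-240833) = (36850 - 264125)*(-1/240833) = -227275*(-1/240833) = 227275/240833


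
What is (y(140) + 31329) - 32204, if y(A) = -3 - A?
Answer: -1018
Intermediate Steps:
(y(140) + 31329) - 32204 = ((-3 - 1*140) + 31329) - 32204 = ((-3 - 140) + 31329) - 32204 = (-143 + 31329) - 32204 = 31186 - 32204 = -1018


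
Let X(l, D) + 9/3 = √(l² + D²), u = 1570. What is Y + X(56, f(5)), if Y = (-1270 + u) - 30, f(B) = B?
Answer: 267 + √3161 ≈ 323.22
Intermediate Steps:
X(l, D) = -3 + √(D² + l²) (X(l, D) = -3 + √(l² + D²) = -3 + √(D² + l²))
Y = 270 (Y = (-1270 + 1570) - 30 = 300 - 30 = 270)
Y + X(56, f(5)) = 270 + (-3 + √(5² + 56²)) = 270 + (-3 + √(25 + 3136)) = 270 + (-3 + √3161) = 267 + √3161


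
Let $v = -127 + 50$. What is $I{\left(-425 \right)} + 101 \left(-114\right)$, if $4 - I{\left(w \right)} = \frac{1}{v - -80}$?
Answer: $- \frac{34531}{3} \approx -11510.0$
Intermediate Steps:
$v = -77$
$I{\left(w \right)} = \frac{11}{3}$ ($I{\left(w \right)} = 4 - \frac{1}{-77 - -80} = 4 - \frac{1}{-77 + \left(-161 + 241\right)} = 4 - \frac{1}{-77 + 80} = 4 - \frac{1}{3} = \frac{11}{3}$)
$I{\left(-425 \right)} + 101 \left(-114\right) = \frac{11}{3} + 101 \left(-114\right) = \frac{11}{3} - 11514 = - \frac{34531}{3}$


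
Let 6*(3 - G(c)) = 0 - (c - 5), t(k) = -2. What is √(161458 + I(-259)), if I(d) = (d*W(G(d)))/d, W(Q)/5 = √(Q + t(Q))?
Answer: √(161458 + 5*I*√43) ≈ 401.82 + 0.041*I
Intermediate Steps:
G(c) = 13/6 + c/6 (G(c) = 3 - (0 - (c - 5))/6 = 3 - (0 - (-5 + c))/6 = 3 - (0 + (5 - c))/6 = 3 - (5 - c)/6 = 3 + (-⅚ + c/6) = 13/6 + c/6)
W(Q) = 5*√(-2 + Q) (W(Q) = 5*√(Q - 2) = 5*√(-2 + Q))
I(d) = 5*√(⅙ + d/6) (I(d) = (d*(5*√(-2 + (13/6 + d/6))))/d = (d*(5*√(⅙ + d/6)))/d = (5*d*√(⅙ + d/6))/d = 5*√(⅙ + d/6))
√(161458 + I(-259)) = √(161458 + 5*√(6 + 6*(-259))/6) = √(161458 + 5*√(6 - 1554)/6) = √(161458 + 5*√(-1548)/6) = √(161458 + 5*(6*I*√43)/6) = √(161458 + 5*I*√43)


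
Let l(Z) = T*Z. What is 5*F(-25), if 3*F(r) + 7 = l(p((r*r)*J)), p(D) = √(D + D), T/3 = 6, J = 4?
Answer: -35/3 + 1500*√2 ≈ 2109.7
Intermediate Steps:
T = 18 (T = 3*6 = 18)
p(D) = √2*√D (p(D) = √(2*D) = √2*√D)
l(Z) = 18*Z
F(r) = -7/3 + 12*√2*√(r²) (F(r) = -7/3 + (18*(√2*√((r*r)*4)))/3 = -7/3 + (18*(√2*√(r²*4)))/3 = -7/3 + (18*(√2*√(4*r²)))/3 = -7/3 + (18*(√2*(2*√(r²))))/3 = -7/3 + (18*(2*√2*√(r²)))/3 = -7/3 + (36*√2*√(r²))/3 = -7/3 + 12*√2*√(r²))
5*F(-25) = 5*(-7/3 + 12*√2*√((-25)²)) = 5*(-7/3 + 12*√2*√625) = 5*(-7/3 + 12*√2*25) = 5*(-7/3 + 300*√2) = -35/3 + 1500*√2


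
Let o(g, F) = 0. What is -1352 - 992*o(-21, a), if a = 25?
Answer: -1352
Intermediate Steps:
-1352 - 992*o(-21, a) = -1352 - 992*0 = -1352 + 0 = -1352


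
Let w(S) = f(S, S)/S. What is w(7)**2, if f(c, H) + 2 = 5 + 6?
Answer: 81/49 ≈ 1.6531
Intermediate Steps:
f(c, H) = 9 (f(c, H) = -2 + (5 + 6) = -2 + 11 = 9)
w(S) = 9/S
w(7)**2 = (9/7)**2 = 81/49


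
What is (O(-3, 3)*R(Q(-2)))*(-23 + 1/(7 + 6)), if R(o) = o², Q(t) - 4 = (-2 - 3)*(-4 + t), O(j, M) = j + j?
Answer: 2066928/13 ≈ 1.5899e+5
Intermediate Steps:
O(j, M) = 2*j
Q(t) = 24 - 5*t (Q(t) = 4 + (-2 - 3)*(-4 + t) = 4 - 5*(-4 + t) = 4 + (20 - 5*t) = 24 - 5*t)
(O(-3, 3)*R(Q(-2)))*(-23 + 1/(7 + 6)) = ((2*(-3))*(24 - 5*(-2))²)*(-23 + 1/(7 + 6)) = (-6*(24 + 10)²)*(-23 + 1/13) = (-6*34²)*(-23 + 1/13) = -6*1156*(-298/13) = -6936*(-298/13) = 2066928/13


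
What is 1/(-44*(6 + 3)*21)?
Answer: -1/8316 ≈ -0.00012025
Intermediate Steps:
1/(-44*(6 + 3)*21) = 1/(-44*9*21) = 1/(-396*21) = 1/(-8316) = -1/8316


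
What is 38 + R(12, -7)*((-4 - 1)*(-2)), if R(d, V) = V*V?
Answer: 528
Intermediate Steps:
R(d, V) = V²
38 + R(12, -7)*((-4 - 1)*(-2)) = 38 + (-7)²*((-4 - 1)*(-2)) = 38 + 49*(-5*(-2)) = 38 + 49*10 = 38 + 490 = 528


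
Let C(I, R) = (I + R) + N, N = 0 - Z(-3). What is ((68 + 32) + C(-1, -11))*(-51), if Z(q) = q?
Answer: -4641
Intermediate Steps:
N = 3 (N = 0 - 1*(-3) = 0 + 3 = 3)
C(I, R) = 3 + I + R (C(I, R) = (I + R) + 3 = 3 + I + R)
((68 + 32) + C(-1, -11))*(-51) = ((68 + 32) + (3 - 1 - 11))*(-51) = (100 - 9)*(-51) = 91*(-51) = -4641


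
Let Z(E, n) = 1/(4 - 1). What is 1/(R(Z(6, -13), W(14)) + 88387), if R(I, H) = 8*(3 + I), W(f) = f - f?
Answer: 3/265241 ≈ 1.1310e-5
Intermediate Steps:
W(f) = 0
Z(E, n) = 1/3
R(I, H) = 24 + 8*I
1/(R(Z(6, -13), W(14)) + 88387) = 1/((24 + 8*(1/3)) + 88387) = 1/((24 + 8/3) + 88387) = 1/(80/3 + 88387) = 1/(265241/3) = 3/265241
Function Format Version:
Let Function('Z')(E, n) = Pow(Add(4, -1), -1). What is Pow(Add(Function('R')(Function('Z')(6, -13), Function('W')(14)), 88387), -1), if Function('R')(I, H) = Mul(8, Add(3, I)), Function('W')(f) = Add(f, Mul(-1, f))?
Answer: Rational(3, 265241) ≈ 1.1310e-5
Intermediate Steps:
Function('W')(f) = 0
Function('Z')(E, n) = Rational(1, 3) (Function('Z')(E, n) = Pow(3, -1) = Rational(1, 3))
Function('R')(I, H) = Add(24, Mul(8, I))
Pow(Add(Function('R')(Function('Z')(6, -13), Function('W')(14)), 88387), -1) = Pow(Add(Add(24, Mul(8, Rational(1, 3))), 88387), -1) = Pow(Add(Add(24, Rational(8, 3)), 88387), -1) = Pow(Add(Rational(80, 3), 88387), -1) = Pow(Rational(265241, 3), -1) = Rational(3, 265241)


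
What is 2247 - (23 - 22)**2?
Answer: 2246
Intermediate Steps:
2247 - (23 - 22)**2 = 2247 - 1*1**2 = 2247 - 1*1 = 2247 - 1 = 2246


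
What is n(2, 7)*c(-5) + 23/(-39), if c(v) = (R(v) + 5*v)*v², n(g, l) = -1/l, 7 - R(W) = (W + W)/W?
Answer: 19339/273 ≈ 70.839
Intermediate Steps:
R(W) = 5 (R(W) = 7 - (W + W)/W = 7 - 2*W/W = 7 - 1*2 = 7 - 2 = 5)
c(v) = v²*(5 + 5*v) (c(v) = (5 + 5*v)*v² = v²*(5 + 5*v))
n(2, 7)*c(-5) + 23/(-39) = (-1/7)*(5*(-5)²*(1 - 5)) + 23/(-39) = (-1*⅐)*(5*25*(-4)) + 23*(-1/39) = -⅐*(-500) - 23/39 = 500/7 - 23/39 = 19339/273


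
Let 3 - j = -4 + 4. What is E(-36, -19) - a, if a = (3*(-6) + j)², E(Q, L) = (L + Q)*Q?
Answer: 1755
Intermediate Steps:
j = 3 (j = 3 - (-4 + 4) = 3 - 1*0 = 3 + 0 = 3)
E(Q, L) = Q*(L + Q)
a = 225 (a = (3*(-6) + 3)² = (-18 + 3)² = (-15)² = 225)
E(-36, -19) - a = -36*(-19 - 36) - 1*225 = -36*(-55) - 225 = 1980 - 225 = 1755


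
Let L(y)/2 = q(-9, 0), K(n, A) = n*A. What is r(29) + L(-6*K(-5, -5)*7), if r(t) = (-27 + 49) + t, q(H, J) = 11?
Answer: 73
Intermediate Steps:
K(n, A) = A*n
L(y) = 22 (L(y) = 2*11 = 22)
r(t) = 22 + t
r(29) + L(-6*K(-5, -5)*7) = (22 + 29) + 22 = 51 + 22 = 73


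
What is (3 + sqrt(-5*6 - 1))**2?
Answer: (3 + I*sqrt(31))**2 ≈ -22.0 + 33.407*I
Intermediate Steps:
(3 + sqrt(-5*6 - 1))**2 = (3 + sqrt(-30 - 1))**2 = (3 + sqrt(-31))**2 = (3 + I*sqrt(31))**2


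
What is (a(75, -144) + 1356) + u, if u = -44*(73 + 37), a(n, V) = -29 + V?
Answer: -3657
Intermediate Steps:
u = -4840 (u = -44*110 = -4840)
(a(75, -144) + 1356) + u = ((-29 - 144) + 1356) - 4840 = (-173 + 1356) - 4840 = 1183 - 4840 = -3657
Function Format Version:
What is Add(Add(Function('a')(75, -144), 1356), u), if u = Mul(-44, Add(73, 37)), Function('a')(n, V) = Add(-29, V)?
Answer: -3657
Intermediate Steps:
u = -4840 (u = Mul(-44, 110) = -4840)
Add(Add(Function('a')(75, -144), 1356), u) = Add(Add(Add(-29, -144), 1356), -4840) = Add(Add(-173, 1356), -4840) = Add(1183, -4840) = -3657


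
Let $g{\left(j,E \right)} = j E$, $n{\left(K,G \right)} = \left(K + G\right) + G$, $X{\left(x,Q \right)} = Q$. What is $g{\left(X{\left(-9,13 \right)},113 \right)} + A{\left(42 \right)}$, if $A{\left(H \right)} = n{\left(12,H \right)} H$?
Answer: $5501$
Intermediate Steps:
$n{\left(K,G \right)} = K + 2 G$ ($n{\left(K,G \right)} = \left(G + K\right) + G = K + 2 G$)
$g{\left(j,E \right)} = E j$
$A{\left(H \right)} = H \left(12 + 2 H\right)$ ($A{\left(H \right)} = \left(12 + 2 H\right) H = H \left(12 + 2 H\right)$)
$g{\left(X{\left(-9,13 \right)},113 \right)} + A{\left(42 \right)} = 113 \cdot 13 + 2 \cdot 42 \left(6 + 42\right) = 1469 + 2 \cdot 42 \cdot 48 = 1469 + 4032 = 5501$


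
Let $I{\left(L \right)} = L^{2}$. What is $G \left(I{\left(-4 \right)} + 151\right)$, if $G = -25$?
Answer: $-4175$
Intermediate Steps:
$G \left(I{\left(-4 \right)} + 151\right) = - 25 \left(\left(-4\right)^{2} + 151\right) = - 25 \left(16 + 151\right) = \left(-25\right) 167 = -4175$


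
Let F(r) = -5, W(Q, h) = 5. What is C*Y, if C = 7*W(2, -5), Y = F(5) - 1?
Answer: -210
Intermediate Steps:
Y = -6 (Y = -5 - 1 = -6)
C = 35 (C = 7*5 = 35)
C*Y = 35*(-6) = -210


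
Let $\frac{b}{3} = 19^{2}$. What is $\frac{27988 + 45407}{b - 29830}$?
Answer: $- \frac{73395}{28747} \approx -2.5531$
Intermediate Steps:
$b = 1083$ ($b = 3 \cdot 19^{2} = 3 \cdot 361 = 1083$)
$\frac{27988 + 45407}{b - 29830} = \frac{27988 + 45407}{1083 - 29830} = \frac{73395}{1083 - 29830} = \frac{73395}{-28747} = 73395 \left(- \frac{1}{28747}\right) = - \frac{73395}{28747}$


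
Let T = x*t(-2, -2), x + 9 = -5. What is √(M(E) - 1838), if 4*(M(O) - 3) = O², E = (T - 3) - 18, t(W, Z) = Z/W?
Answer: I*√6115/2 ≈ 39.099*I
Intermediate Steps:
x = -14 (x = -9 - 5 = -14)
T = -14 (T = -(-28)/(-2) = -(-28)*(-1)/2 = -14*1 = -14)
E = -35 (E = (-14 - 3) - 18 = -17 - 18 = -35)
M(O) = 3 + O²/4
√(M(E) - 1838) = √((3 + (¼)*(-35)²) - 1838) = √((3 + (¼)*1225) - 1838) = √((3 + 1225/4) - 1838) = √(1237/4 - 1838) = √(-6115/4) = I*√6115/2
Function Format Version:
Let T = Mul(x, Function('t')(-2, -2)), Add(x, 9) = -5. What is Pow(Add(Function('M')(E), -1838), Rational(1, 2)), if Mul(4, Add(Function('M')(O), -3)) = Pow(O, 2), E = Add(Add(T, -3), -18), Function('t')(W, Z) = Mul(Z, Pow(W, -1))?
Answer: Mul(Rational(1, 2), I, Pow(6115, Rational(1, 2))) ≈ Mul(39.099, I)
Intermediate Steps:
x = -14 (x = Add(-9, -5) = -14)
T = -14 (T = Mul(-14, Mul(-2, Pow(-2, -1))) = Mul(-14, Mul(-2, Rational(-1, 2))) = Mul(-14, 1) = -14)
E = -35 (E = Add(Add(-14, -3), -18) = Add(-17, -18) = -35)
Function('M')(O) = Add(3, Mul(Rational(1, 4), Pow(O, 2)))
Pow(Add(Function('M')(E), -1838), Rational(1, 2)) = Pow(Add(Add(3, Mul(Rational(1, 4), Pow(-35, 2))), -1838), Rational(1, 2)) = Pow(Add(Add(3, Mul(Rational(1, 4), 1225)), -1838), Rational(1, 2)) = Pow(Add(Add(3, Rational(1225, 4)), -1838), Rational(1, 2)) = Pow(Add(Rational(1237, 4), -1838), Rational(1, 2)) = Pow(Rational(-6115, 4), Rational(1, 2)) = Mul(Rational(1, 2), I, Pow(6115, Rational(1, 2)))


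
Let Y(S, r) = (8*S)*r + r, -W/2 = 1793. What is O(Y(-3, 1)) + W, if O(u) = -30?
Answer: -3616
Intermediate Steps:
W = -3586 (W = -2*1793 = -3586)
Y(S, r) = r + 8*S*r (Y(S, r) = 8*S*r + r = r + 8*S*r)
O(Y(-3, 1)) + W = -30 - 3586 = -3616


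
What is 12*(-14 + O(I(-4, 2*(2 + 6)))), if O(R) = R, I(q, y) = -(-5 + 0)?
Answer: -108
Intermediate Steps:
I(q, y) = 5 (I(q, y) = -1*(-5) = 5)
12*(-14 + O(I(-4, 2*(2 + 6)))) = 12*(-14 + 5) = 12*(-9) = -108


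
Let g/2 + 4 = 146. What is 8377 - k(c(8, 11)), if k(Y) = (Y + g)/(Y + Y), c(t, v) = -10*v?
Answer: 921557/110 ≈ 8377.8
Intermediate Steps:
g = 284 (g = -8 + 2*146 = -8 + 292 = 284)
k(Y) = (284 + Y)/(2*Y) (k(Y) = (Y + 284)/(Y + Y) = (284 + Y)/((2*Y)) = (284 + Y)*(1/(2*Y)) = (284 + Y)/(2*Y))
8377 - k(c(8, 11)) = 8377 - (284 - 10*11)/(2*((-10*11))) = 8377 - (284 - 110)/(2*(-110)) = 8377 - (-1)*174/(2*110) = 8377 - 1*(-87/110) = 8377 + 87/110 = 921557/110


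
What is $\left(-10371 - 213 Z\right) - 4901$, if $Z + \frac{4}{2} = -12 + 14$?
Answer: $-15272$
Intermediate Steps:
$Z = 0$ ($Z = -2 + \left(-12 + 14\right) = -2 + 2 = 0$)
$\left(-10371 - 213 Z\right) - 4901 = \left(-10371 - 0\right) - 4901 = \left(-10371 + 0\right) - 4901 = -10371 - 4901 = -15272$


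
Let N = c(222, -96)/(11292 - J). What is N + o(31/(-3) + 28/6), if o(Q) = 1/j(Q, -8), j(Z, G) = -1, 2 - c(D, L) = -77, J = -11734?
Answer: -22947/23026 ≈ -0.99657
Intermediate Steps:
c(D, L) = 79 (c(D, L) = 2 - 1*(-77) = 2 + 77 = 79)
N = 79/23026 (N = 79/(11292 - 1*(-11734)) = 79/(11292 + 11734) = 79/23026 ≈ 0.0034309)
o(Q) = -1 (o(Q) = 1/(-1) = -1)
N + o(31/(-3) + 28/6) = 79/23026 - 1 = -22947/23026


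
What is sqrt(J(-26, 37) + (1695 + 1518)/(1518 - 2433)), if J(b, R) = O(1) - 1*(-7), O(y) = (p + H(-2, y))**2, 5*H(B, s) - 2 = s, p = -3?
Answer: 2*sqrt(215086)/305 ≈ 3.0411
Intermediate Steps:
H(B, s) = 2/5 + s/5
O(y) = (-13/5 + y/5)**2 (O(y) = (-3 + (2/5 + y/5))**2 = (-13/5 + y/5)**2)
J(b, R) = 319/25 (J(b, R) = (-13 + 1)**2/25 - 1*(-7) = (1/25)*(-12)**2 + 7 = (1/25)*144 + 7 = 144/25 + 7 = 319/25)
sqrt(J(-26, 37) + (1695 + 1518)/(1518 - 2433)) = sqrt(319/25 + (1695 + 1518)/(1518 - 2433)) = sqrt(319/25 + 3213/(-915)) = sqrt(319/25 + 3213*(-1/915)) = sqrt(319/25 - 1071/305) = sqrt(14104/1525) = 2*sqrt(215086)/305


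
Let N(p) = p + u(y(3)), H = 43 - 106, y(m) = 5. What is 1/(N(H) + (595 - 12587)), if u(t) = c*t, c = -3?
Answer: -1/12070 ≈ -8.2850e-5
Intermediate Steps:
u(t) = -3*t
H = -63
N(p) = -15 + p (N(p) = p - 3*5 = p - 15 = -15 + p)
1/(N(H) + (595 - 12587)) = 1/((-15 - 63) + (595 - 12587)) = 1/(-78 - 11992) = 1/(-12070) = -1/12070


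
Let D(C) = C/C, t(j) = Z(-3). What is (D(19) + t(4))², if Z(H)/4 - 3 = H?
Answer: 1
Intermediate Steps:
Z(H) = 12 + 4*H
t(j) = 0 (t(j) = 12 + 4*(-3) = 12 - 12 = 0)
D(C) = 1
(D(19) + t(4))² = (1 + 0)² = 1² = 1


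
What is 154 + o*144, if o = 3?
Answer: 586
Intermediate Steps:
154 + o*144 = 154 + 3*144 = 154 + 432 = 586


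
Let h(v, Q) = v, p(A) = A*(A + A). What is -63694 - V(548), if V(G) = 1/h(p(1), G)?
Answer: -127389/2 ≈ -63695.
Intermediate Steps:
p(A) = 2*A² (p(A) = A*(2*A) = 2*A²)
V(G) = ½ (V(G) = 1/(2*1²) = 1/(2*1) = 1/2 = ½)
-63694 - V(548) = -63694 - 1*½ = -63694 - ½ = -127389/2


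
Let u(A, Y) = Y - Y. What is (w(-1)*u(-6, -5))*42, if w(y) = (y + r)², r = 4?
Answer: 0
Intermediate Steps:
w(y) = (4 + y)² (w(y) = (y + 4)² = (4 + y)²)
u(A, Y) = 0
(w(-1)*u(-6, -5))*42 = ((4 - 1)²*0)*42 = (3²*0)*42 = (9*0)*42 = 0*42 = 0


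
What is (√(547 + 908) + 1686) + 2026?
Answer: 3712 + √1455 ≈ 3750.1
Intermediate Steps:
(√(547 + 908) + 1686) + 2026 = (√1455 + 1686) + 2026 = (1686 + √1455) + 2026 = 3712 + √1455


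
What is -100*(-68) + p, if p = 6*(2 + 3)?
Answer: 6830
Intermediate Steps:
p = 30 (p = 6*5 = 30)
-100*(-68) + p = -100*(-68) + 30 = 6800 + 30 = 6830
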